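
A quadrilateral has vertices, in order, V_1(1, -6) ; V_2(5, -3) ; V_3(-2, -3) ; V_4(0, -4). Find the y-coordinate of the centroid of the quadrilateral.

Apply the surveyor's formula. First the cross-terms c_i = x_i·y_{i+1} − x_{i+1}·y_i:
  27, -21, 8, 4  ⇒  2A = 18, A = 9.
Then Σ (y_i + y_{i+1})·c_i = -213, so ȳ = -213 / (6·9) = -71/18.

-71/18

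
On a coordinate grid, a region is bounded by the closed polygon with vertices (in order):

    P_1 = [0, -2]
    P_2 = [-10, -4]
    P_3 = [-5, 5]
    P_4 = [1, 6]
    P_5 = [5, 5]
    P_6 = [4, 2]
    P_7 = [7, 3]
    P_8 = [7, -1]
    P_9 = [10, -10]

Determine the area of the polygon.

135

Apply the surveyor's formula: 2A = Σ (x_i·y_{i+1} − x_{i+1}·y_i), indices taken mod 9.
P_1→P_2: (0)(-4) − (-10)(-2) = -20
P_2→P_3: (-10)(5) − (-5)(-4) = -70
P_3→P_4: (-5)(6) − (1)(5) = -35
P_4→P_5: (1)(5) − (5)(6) = -25
P_5→P_6: (5)(2) − (4)(5) = -10
P_6→P_7: (4)(3) − (7)(2) = -2
P_7→P_8: (7)(-1) − (7)(3) = -28
P_8→P_9: (7)(-10) − (10)(-1) = -60
P_9→P_1: (10)(-2) − (0)(-10) = -20
Σ = -270
Area = |Σ|/2 = 135.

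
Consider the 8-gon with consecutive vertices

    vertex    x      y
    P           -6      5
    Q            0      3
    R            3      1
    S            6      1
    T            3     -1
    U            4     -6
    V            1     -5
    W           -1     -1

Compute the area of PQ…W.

42

Apply Gauss's area formula: 2A = Σ (x_i·y_{i+1} − x_{i+1}·y_i), indices taken mod 8.
P→Q: (-6)(3) − (0)(5) = -18
Q→R: (0)(1) − (3)(3) = -9
R→S: (3)(1) − (6)(1) = -3
S→T: (6)(-1) − (3)(1) = -9
T→U: (3)(-6) − (4)(-1) = -14
U→V: (4)(-5) − (1)(-6) = -14
V→W: (1)(-1) − (-1)(-5) = -6
W→P: (-1)(5) − (-6)(-1) = -11
Σ = -84
Area = |Σ|/2 = 42.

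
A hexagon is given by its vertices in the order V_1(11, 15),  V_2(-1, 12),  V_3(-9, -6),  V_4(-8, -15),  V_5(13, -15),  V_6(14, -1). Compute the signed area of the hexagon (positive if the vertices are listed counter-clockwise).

Apply the shoelace (surveyor's) formula: 2A = Σ (x_i·y_{i+1} − x_{i+1}·y_i), indices taken mod 6.
Cross-terms: 147, 114, 87, 315, 197, 221  ⇒  Σ = 1081
Signed area = Σ/2 = 540.5 (positive ⇒ counter-clockwise traversal).

540.5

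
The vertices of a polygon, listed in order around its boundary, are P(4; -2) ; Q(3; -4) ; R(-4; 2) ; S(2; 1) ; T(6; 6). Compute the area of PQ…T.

Apply the shoelace formula: 2A = Σ (x_i·y_{i+1} − x_{i+1}·y_i), indices taken mod 5.
Σ = (-10) + (-10) + (-8) + (6) + (-36) = -58
Area = |Σ|/2 = 29.

29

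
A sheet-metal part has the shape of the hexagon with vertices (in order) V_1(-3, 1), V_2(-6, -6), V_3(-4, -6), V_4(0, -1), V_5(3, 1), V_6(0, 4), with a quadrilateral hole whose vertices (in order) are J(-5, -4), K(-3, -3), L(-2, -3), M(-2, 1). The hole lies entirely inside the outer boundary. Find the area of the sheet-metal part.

28

Outer boundary:
Apply the shoelace formula: 2A = Σ (x_i·y_{i+1} − x_{i+1}·y_i), indices taken mod 6.
V_1→V_2: (-3)(-6) − (-6)(1) = 24
V_2→V_3: (-6)(-6) − (-4)(-6) = 12
V_3→V_4: (-4)(-1) − (0)(-6) = 4
V_4→V_5: (0)(1) − (3)(-1) = 3
V_5→V_6: (3)(4) − (0)(1) = 12
V_6→V_1: (0)(1) − (-3)(4) = 12
Σ = 67
Area = |Σ|/2 = 33.5.
Hole:
Σ = (3) + (3) + (-8) + (13) = 11
Area = |Σ|/2 = 5.5.
Net area = 33.5 − 5.5 = 28.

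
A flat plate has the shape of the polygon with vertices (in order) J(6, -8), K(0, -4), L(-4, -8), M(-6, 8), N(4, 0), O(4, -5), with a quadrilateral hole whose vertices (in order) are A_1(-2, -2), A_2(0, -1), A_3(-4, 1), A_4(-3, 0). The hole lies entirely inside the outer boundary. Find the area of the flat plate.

83.5

Outer boundary:
Σ = (-24) + (-16) + (-80) + (-32) + (-20) + (-2) = -174
Area = |Σ|/2 = 87.
Hole:
Apply the shoelace (surveyor's) formula: 2A = Σ (x_i·y_{i+1} − x_{i+1}·y_i), indices taken mod 4.
Σ = (2) + (-4) + (3) + (6) = 7
Area = |Σ|/2 = 3.5.
Net area = 87 − 3.5 = 83.5.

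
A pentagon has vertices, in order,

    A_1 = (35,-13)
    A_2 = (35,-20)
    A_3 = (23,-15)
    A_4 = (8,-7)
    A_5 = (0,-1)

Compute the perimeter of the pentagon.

|A_1A_2| = √((0)² + (-7)²) = √49 = 7
|A_2A_3| = √((-12)² + (5)²) = √169 = 13
|A_3A_4| = √((-15)² + (8)²) = √289 = 17
|A_4A_5| = √((-8)² + (6)²) = √100 = 10
|A_5A_1| = √((35)² + (-12)²) = √1369 = 37
Perimeter = 7 + 13 + 17 + 10 + 37 = 84.

84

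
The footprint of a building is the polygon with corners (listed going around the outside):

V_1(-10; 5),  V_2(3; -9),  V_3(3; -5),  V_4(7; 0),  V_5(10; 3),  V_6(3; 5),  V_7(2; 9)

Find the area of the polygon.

150.5

Apply the surveyor's formula: 2A = Σ (x_i·y_{i+1} − x_{i+1}·y_i), indices taken mod 7.
Σ = (75) + (12) + (35) + (21) + (41) + (17) + (100) = 301
Area = |Σ|/2 = 150.5.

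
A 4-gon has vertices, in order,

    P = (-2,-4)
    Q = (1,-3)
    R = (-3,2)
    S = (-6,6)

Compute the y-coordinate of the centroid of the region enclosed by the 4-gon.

-13/33

Apply Gauss's area formula. First the cross-terms c_i = x_i·y_{i+1} − x_{i+1}·y_i:
  10, -7, -6, 36  ⇒  2A = 33, A = 16.5.
Then Σ (y_i + y_{i+1})·c_i = -39, so ȳ = -39 / (6·16.5) = -13/33.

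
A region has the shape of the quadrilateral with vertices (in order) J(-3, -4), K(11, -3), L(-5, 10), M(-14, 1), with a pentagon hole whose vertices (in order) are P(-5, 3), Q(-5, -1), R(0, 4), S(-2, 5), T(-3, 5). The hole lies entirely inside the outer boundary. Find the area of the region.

Outer boundary:
Apply the shoelace formula: 2A = Σ (x_i·y_{i+1} − x_{i+1}·y_i), indices taken mod 4.
J→K: (-3)(-3) − (11)(-4) = 53
K→L: (11)(10) − (-5)(-3) = 95
L→M: (-5)(1) − (-14)(10) = 135
M→J: (-14)(-4) − (-3)(1) = 59
Σ = 342
Area = |Σ|/2 = 171.
Hole:
P→Q: (-5)(-1) − (-5)(3) = 20
Q→R: (-5)(4) − (0)(-1) = -20
R→S: (0)(5) − (-2)(4) = 8
S→T: (-2)(5) − (-3)(5) = 5
T→P: (-3)(3) − (-5)(5) = 16
Σ = 29
Area = |Σ|/2 = 14.5.
Net area = 171 − 14.5 = 156.5.

156.5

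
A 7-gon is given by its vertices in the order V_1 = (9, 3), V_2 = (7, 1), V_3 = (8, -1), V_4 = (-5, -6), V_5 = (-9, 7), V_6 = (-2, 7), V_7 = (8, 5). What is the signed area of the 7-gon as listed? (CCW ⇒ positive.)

Apply the shoelace (surveyor's) formula: 2A = Σ (x_i·y_{i+1} − x_{i+1}·y_i), indices taken mod 7.
Cross-terms: -12, -15, -53, -89, -49, -66, -21  ⇒  Σ = -305
Signed area = Σ/2 = -152.5 (negative ⇒ clockwise traversal).

-152.5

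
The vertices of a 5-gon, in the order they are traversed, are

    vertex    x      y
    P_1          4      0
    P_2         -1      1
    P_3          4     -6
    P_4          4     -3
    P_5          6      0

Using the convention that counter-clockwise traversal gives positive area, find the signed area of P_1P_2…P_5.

18

Σ = (4) + (2) + (12) + (18) + (0) = 36
Signed area = Σ/2 = 18 (positive ⇒ counter-clockwise traversal).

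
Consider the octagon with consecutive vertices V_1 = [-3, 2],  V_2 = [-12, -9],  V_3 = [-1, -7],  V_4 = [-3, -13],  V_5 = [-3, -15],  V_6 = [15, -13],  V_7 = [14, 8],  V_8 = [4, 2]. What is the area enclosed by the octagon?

Σ = (51) + (75) + (-8) + (6) + (264) + (302) + (-4) + (14) = 700
Area = |Σ|/2 = 350.

350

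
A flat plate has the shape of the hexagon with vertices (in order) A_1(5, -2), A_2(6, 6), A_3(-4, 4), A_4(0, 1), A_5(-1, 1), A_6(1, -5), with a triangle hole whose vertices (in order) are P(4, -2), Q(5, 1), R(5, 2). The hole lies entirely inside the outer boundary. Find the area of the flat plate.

Outer boundary:
Apply the shoelace formula: 2A = Σ (x_i·y_{i+1} − x_{i+1}·y_i), indices taken mod 6.
Σ = (42) + (48) + (-4) + (1) + (4) + (23) = 114
Area = |Σ|/2 = 57.
Hole:
Σ = (14) + (5) + (-18) = 1
Area = |Σ|/2 = 0.5.
Net area = 57 − 0.5 = 56.5.

56.5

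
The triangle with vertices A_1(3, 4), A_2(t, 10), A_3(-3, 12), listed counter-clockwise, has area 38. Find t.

The doubled signed area Σ (x_i y_{i+1} − x_{i+1} y_i) is linear in t.
With t=0 it equals 12; the coefficient of t is 8 (from the two edges through A_2).
So 8·t + 12 = 2·38 = 76 ⇒ t = 8.

8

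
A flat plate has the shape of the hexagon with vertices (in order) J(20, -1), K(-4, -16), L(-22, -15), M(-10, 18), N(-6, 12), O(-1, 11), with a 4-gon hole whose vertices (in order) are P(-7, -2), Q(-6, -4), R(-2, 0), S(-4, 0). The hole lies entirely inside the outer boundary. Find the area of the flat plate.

715.5

Outer boundary:
Apply the surveyor's formula: 2A = Σ (x_i·y_{i+1} − x_{i+1}·y_i), indices taken mod 6.
Σ = (-324) + (-292) + (-546) + (-12) + (-54) + (-219) = -1447
Area = |Σ|/2 = 723.5.
Hole:
Apply the surveyor's formula: 2A = Σ (x_i·y_{i+1} − x_{i+1}·y_i), indices taken mod 4.
Cross-terms: 16, -8, 0, 8  ⇒  Σ = 16
Area = |Σ|/2 = 8.
Net area = 723.5 − 8 = 715.5.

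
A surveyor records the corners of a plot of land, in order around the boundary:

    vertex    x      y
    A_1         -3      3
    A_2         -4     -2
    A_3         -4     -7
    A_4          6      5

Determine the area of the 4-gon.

Apply Gauss's area formula: 2A = Σ (x_i·y_{i+1} − x_{i+1}·y_i), indices taken mod 4.
Σ = (18) + (20) + (22) + (33) = 93
Area = |Σ|/2 = 46.5.

46.5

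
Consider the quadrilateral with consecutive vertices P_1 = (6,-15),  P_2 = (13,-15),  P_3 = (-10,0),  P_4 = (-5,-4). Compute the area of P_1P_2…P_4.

47

Σ = (105) + (-150) + (40) + (99) = 94
Area = |Σ|/2 = 47.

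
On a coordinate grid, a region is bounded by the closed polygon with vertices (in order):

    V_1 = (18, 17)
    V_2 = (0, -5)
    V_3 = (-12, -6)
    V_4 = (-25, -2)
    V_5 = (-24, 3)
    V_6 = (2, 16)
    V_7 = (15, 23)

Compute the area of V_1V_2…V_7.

571

Σ = (-90) + (-60) + (-126) + (-123) + (-390) + (-194) + (-159) = -1142
Area = |Σ|/2 = 571.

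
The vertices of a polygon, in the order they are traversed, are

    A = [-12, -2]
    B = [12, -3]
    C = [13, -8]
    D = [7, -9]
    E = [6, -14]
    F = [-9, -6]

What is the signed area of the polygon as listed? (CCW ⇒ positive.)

-159

Apply the surveyor's formula: 2A = Σ (x_i·y_{i+1} − x_{i+1}·y_i), indices taken mod 6.
Cross-terms: 60, -57, -61, -44, -162, -54  ⇒  Σ = -318
Signed area = Σ/2 = -159 (negative ⇒ clockwise traversal).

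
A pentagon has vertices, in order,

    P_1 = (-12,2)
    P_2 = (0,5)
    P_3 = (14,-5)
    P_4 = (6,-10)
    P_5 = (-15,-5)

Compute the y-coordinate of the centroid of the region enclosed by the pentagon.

-140/51

Apply the shoelace formula. First the cross-terms c_i = x_i·y_{i+1} − x_{i+1}·y_i:
  -60, -70, -110, -180, -90  ⇒  2A = -510, A = -255.
Then Σ (y_i + y_{i+1})·c_i = 4200, so ȳ = 4200 / (6·(-255)) = -140/51.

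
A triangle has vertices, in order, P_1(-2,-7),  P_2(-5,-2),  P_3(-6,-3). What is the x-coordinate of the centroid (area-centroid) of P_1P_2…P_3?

-13/3

Apply the shoelace (surveyor's) formula. First the cross-terms c_i = x_i·y_{i+1} − x_{i+1}·y_i:
  -31, 3, 36  ⇒  2A = 8, A = 4.
Then Σ (x_i + x_{i+1})·c_i = -104, so x̄ = -104 / (6·4) = -13/3.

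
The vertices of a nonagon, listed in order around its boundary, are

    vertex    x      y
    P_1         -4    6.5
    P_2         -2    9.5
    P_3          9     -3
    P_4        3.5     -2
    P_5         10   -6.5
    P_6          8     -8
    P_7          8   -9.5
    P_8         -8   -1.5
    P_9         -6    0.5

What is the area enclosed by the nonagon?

146.375

Σ = (-25) + (-79.5) + (-7.5) + (-2.75) + (-28) + (-12) + (-88) + (-13) + (-37) = -292.75
Area = |Σ|/2 = 146.375.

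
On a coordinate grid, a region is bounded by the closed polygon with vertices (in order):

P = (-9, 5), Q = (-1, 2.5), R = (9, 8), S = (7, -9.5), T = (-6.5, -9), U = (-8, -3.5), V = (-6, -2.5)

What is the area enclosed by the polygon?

208.5

Apply Gauss's area formula: 2A = Σ (x_i·y_{i+1} − x_{i+1}·y_i), indices taken mod 7.
Cross-terms: -17.5, -30.5, -141.5, -124.75, -49.25, -1, -52.5  ⇒  Σ = -417
Area = |Σ|/2 = 208.5.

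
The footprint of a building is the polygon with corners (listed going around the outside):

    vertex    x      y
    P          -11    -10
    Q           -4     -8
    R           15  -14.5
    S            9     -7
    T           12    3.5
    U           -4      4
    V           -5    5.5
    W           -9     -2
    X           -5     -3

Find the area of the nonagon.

260.25

P→Q: (-11)(-8) − (-4)(-10) = 48
Q→R: (-4)(-14.5) − (15)(-8) = 178
R→S: (15)(-7) − (9)(-14.5) = 25.5
S→T: (9)(3.5) − (12)(-7) = 115.5
T→U: (12)(4) − (-4)(3.5) = 62
U→V: (-4)(5.5) − (-5)(4) = -2
V→W: (-5)(-2) − (-9)(5.5) = 59.5
W→X: (-9)(-3) − (-5)(-2) = 17
X→P: (-5)(-10) − (-11)(-3) = 17
Σ = 520.5
Area = |Σ|/2 = 260.25.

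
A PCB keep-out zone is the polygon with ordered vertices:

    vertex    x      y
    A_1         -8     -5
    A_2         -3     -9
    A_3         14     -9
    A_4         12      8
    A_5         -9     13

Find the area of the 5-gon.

403.5

Apply the shoelace (surveyor's) formula: 2A = Σ (x_i·y_{i+1} − x_{i+1}·y_i), indices taken mod 5.
Σ = (57) + (153) + (220) + (228) + (149) = 807
Area = |Σ|/2 = 403.5.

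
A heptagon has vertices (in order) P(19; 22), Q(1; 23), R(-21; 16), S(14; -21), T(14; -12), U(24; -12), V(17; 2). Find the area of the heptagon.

982.5

Apply the shoelace (surveyor's) formula: 2A = Σ (x_i·y_{i+1} − x_{i+1}·y_i), indices taken mod 7.
Σ = (415) + (499) + (217) + (126) + (120) + (252) + (336) = 1965
Area = |Σ|/2 = 982.5.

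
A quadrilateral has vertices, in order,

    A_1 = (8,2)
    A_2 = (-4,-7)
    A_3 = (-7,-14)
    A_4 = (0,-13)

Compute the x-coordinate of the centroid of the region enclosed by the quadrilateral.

Apply Gauss's area formula. First the cross-terms c_i = x_i·y_{i+1} − x_{i+1}·y_i:
  -48, 7, 91, 104  ⇒  2A = 154, A = 77.
Then Σ (x_i + x_{i+1})·c_i = -74, so x̄ = -74 / (6·77) = -37/231.

-37/231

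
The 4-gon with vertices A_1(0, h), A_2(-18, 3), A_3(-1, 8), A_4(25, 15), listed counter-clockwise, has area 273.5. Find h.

The doubled signed area Σ (x_i y_{i+1} − x_{i+1} y_i) is linear in h.
With h=0 it equals -356; the coefficient of h is 43 (from the two edges through A_1).
So 43·h + -356 = 2·273.5 = 547 ⇒ h = 21.

21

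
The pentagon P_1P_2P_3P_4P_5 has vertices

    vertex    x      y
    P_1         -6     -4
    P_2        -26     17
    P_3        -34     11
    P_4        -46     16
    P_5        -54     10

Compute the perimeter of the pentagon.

|P_1P_2| = √((-20)² + (21)²) = √841 = 29
|P_2P_3| = √((-8)² + (-6)²) = √100 = 10
|P_3P_4| = √((-12)² + (5)²) = √169 = 13
|P_4P_5| = √((-8)² + (-6)²) = √100 = 10
|P_5P_1| = √((48)² + (-14)²) = √2500 = 50
Perimeter = 29 + 10 + 13 + 10 + 50 = 112.

112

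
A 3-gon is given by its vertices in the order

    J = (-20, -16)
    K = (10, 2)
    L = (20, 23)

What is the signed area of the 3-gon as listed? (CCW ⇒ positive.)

Apply Gauss's area formula: 2A = Σ (x_i·y_{i+1} − x_{i+1}·y_i), indices taken mod 3.
Σ = (120) + (190) + (140) = 450
Signed area = Σ/2 = 225 (positive ⇒ counter-clockwise traversal).

225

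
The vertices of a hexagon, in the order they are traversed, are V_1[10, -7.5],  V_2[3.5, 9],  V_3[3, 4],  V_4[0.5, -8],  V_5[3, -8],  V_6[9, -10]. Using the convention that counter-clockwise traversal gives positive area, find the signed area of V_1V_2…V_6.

85.875

Apply Gauss's area formula: 2A = Σ (x_i·y_{i+1} − x_{i+1}·y_i), indices taken mod 6.
Σ = (116.25) + (-13) + (-26) + (20) + (42) + (32.5) = 171.75
Signed area = Σ/2 = 85.875 (positive ⇒ counter-clockwise traversal).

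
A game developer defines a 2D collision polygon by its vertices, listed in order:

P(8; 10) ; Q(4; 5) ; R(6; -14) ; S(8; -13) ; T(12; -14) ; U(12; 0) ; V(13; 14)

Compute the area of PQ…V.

Apply the surveyor's formula: 2A = Σ (x_i·y_{i+1} − x_{i+1}·y_i), indices taken mod 7.
Σ = (0) + (-86) + (34) + (44) + (168) + (168) + (18) = 346
Area = |Σ|/2 = 173.

173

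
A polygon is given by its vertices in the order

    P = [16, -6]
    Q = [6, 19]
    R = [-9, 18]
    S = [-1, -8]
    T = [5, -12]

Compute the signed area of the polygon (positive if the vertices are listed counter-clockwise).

461.5

Apply the shoelace (surveyor's) formula: 2A = Σ (x_i·y_{i+1} − x_{i+1}·y_i), indices taken mod 5.
Cross-terms: 340, 279, 90, 52, 162  ⇒  Σ = 923
Signed area = Σ/2 = 461.5 (positive ⇒ counter-clockwise traversal).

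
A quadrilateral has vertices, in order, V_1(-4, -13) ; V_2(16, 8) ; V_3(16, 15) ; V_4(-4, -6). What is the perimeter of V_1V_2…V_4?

72

|V_1V_2| = √((20)² + (21)²) = √841 = 29
|V_2V_3| = √((0)² + (7)²) = √49 = 7
|V_3V_4| = √((-20)² + (-21)²) = √841 = 29
|V_4V_1| = √((0)² + (-7)²) = √49 = 7
Perimeter = 29 + 7 + 29 + 7 = 72.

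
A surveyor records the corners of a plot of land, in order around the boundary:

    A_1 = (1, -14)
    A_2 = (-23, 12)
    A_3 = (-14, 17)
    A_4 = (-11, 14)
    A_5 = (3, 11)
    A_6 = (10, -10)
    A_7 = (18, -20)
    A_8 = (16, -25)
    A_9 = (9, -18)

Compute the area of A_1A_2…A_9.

Cross-terms: -310, -223, -9, -163, -140, -20, -130, -63, -108  ⇒  Σ = -1166
Area = |Σ|/2 = 583.

583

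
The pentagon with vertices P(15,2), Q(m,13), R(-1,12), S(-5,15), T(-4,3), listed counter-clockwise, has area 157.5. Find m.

The doubled signed area Σ (x_i y_{i+1} − x_{i+1} y_i) is linear in m.
With m=0 it equals 245; the coefficient of m is 10 (from the two edges through Q).
So 10·m + 245 = 2·157.5 = 315 ⇒ m = 7.

7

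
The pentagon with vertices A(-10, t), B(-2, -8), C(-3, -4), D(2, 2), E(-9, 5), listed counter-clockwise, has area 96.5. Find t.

Write out the shoelace sum; only the two edges meeting at A involve t:
2·Area = [((-9)·t − (-10)·5) + ((-10)·(-8) − (-2)·t)] + 14
       = -7·t + 144 = 193
⇒ t = -7.

-7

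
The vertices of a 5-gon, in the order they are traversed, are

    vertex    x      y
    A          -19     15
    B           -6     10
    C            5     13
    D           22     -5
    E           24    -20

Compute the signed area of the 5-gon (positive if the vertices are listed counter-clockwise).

Apply Gauss's area formula: 2A = Σ (x_i·y_{i+1} − x_{i+1}·y_i), indices taken mod 5.
Σ = (-100) + (-128) + (-311) + (-320) + (-20) = -879
Signed area = Σ/2 = -439.5 (negative ⇒ clockwise traversal).

-439.5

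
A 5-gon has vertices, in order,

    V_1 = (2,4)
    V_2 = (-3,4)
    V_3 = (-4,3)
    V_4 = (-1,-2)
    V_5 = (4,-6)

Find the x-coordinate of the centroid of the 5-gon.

43/120

Apply Gauss's area formula. First the cross-terms c_i = x_i·y_{i+1} − x_{i+1}·y_i:
  20, 7, 11, 14, 28  ⇒  2A = 80, A = 40.
Then Σ (x_i + x_{i+1})·c_i = 86, so x̄ = 86 / (6·40) = 43/120.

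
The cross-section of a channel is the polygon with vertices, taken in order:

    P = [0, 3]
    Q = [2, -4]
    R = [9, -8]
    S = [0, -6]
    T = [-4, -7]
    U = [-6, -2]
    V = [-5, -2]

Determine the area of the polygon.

55.5

Σ = (-6) + (20) + (-54) + (-24) + (-34) + (2) + (-15) = -111
Area = |Σ|/2 = 55.5.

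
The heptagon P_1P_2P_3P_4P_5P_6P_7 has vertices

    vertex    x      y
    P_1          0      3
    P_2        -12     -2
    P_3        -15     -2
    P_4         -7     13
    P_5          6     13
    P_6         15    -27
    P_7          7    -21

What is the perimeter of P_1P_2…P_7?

|P_1P_2| = √((-12)² + (-5)²) = √169 = 13
|P_2P_3| = √((-3)² + (0)²) = √9 = 3
|P_3P_4| = √((8)² + (15)²) = √289 = 17
|P_4P_5| = √((13)² + (0)²) = √169 = 13
|P_5P_6| = √((9)² + (-40)²) = √1681 = 41
|P_6P_7| = √((-8)² + (6)²) = √100 = 10
|P_7P_1| = √((-7)² + (24)²) = √625 = 25
Perimeter = 13 + 3 + 17 + 13 + 41 + 10 + 25 = 122.

122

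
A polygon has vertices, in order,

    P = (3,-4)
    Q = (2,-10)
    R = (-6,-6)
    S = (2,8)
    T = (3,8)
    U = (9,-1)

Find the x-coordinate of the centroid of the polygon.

169/123

Apply the surveyor's formula. First the cross-terms c_i = x_i·y_{i+1} − x_{i+1}·y_i:
  -22, -72, -36, -8, -75, -33  ⇒  2A = -246, A = -123.
Then Σ (x_i + x_{i+1})·c_i = -1014, so x̄ = -1014 / (6·(-123)) = 169/123.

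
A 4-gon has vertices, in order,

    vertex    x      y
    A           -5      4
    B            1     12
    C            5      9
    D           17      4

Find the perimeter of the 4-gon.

50

|AB| = √((6)² + (8)²) = √100 = 10
|BC| = √((4)² + (-3)²) = √25 = 5
|CD| = √((12)² + (-5)²) = √169 = 13
|DA| = √((-22)² + (0)²) = √484 = 22
Perimeter = 10 + 5 + 13 + 22 = 50.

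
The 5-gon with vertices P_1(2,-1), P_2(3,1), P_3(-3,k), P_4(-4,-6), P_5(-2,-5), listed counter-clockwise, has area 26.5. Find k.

The doubled signed area Σ (x_i y_{i+1} − x_{i+1} y_i) is linear in k.
With k=0 it equals 46; the coefficient of k is 7 (from the two edges through P_3).
So 7·k + 46 = 2·26.5 = 53 ⇒ k = 1.

1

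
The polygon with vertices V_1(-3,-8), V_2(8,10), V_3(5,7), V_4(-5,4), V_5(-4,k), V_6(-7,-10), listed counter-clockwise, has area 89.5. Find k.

Write out the shoelace sum; only the two edges meeting at V_5 involve k:
2·Area = [((-5)·k − (-4)·4) + ((-4)·(-10) − (-7)·k)] + 121
       = 2·k + 177 = 179
⇒ k = 1.

1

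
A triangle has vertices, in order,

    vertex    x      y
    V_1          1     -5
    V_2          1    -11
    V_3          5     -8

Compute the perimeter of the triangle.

16

|V_1V_2| = √((0)² + (-6)²) = √36 = 6
|V_2V_3| = √((4)² + (3)²) = √25 = 5
|V_3V_1| = √((-4)² + (3)²) = √25 = 5
Perimeter = 6 + 5 + 5 = 16.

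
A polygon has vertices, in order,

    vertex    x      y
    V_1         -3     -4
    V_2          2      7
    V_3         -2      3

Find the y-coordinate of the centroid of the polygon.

Apply the shoelace (surveyor's) formula. First the cross-terms c_i = x_i·y_{i+1} − x_{i+1}·y_i:
  -13, 20, 17  ⇒  2A = 24, A = 12.
Then Σ (y_i + y_{i+1})·c_i = 144, so ȳ = 144 / (6·12) = 2.

2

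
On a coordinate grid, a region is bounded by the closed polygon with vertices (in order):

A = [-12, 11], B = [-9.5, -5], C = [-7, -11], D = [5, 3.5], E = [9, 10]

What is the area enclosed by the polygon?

251

Apply Gauss's area formula: 2A = Σ (x_i·y_{i+1} − x_{i+1}·y_i), indices taken mod 5.
A→B: (-12)(-5) − (-9.5)(11) = 164.5
B→C: (-9.5)(-11) − (-7)(-5) = 69.5
C→D: (-7)(3.5) − (5)(-11) = 30.5
D→E: (5)(10) − (9)(3.5) = 18.5
E→A: (9)(11) − (-12)(10) = 219
Σ = 502
Area = |Σ|/2 = 251.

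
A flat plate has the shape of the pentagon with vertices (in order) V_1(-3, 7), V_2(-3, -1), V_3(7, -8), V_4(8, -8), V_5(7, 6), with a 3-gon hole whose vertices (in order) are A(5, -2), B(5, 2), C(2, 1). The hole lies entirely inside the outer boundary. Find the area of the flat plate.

Outer boundary:
Apply the shoelace formula: 2A = Σ (x_i·y_{i+1} − x_{i+1}·y_i), indices taken mod 5.
Σ = (24) + (31) + (8) + (104) + (67) = 234
Area = |Σ|/2 = 117.
Hole:
Σ = (20) + (1) + (-9) = 12
Area = |Σ|/2 = 6.
Net area = 117 − 6 = 111.

111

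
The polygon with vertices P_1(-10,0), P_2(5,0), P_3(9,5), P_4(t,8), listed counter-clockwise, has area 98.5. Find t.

-4

The doubled signed area Σ (x_i y_{i+1} − x_{i+1} y_i) is linear in t.
With t=0 it equals 177; the coefficient of t is -5 (from the two edges through P_4).
So -5·t + 177 = 2·98.5 = 197 ⇒ t = -4.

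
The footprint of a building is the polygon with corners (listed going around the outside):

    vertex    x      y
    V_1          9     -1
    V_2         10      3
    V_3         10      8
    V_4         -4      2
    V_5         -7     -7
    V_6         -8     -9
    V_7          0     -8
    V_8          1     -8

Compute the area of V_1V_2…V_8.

165.5

Apply the shoelace (surveyor's) formula: 2A = Σ (x_i·y_{i+1} − x_{i+1}·y_i), indices taken mod 8.
Cross-terms: 37, 50, 52, 42, 7, 64, 8, 71  ⇒  Σ = 331
Area = |Σ|/2 = 165.5.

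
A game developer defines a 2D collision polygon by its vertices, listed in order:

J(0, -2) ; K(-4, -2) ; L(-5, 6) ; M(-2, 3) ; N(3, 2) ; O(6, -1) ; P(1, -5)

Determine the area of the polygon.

52

Apply Gauss's area formula: 2A = Σ (x_i·y_{i+1} − x_{i+1}·y_i), indices taken mod 7.
J→K: (0)(-2) − (-4)(-2) = -8
K→L: (-4)(6) − (-5)(-2) = -34
L→M: (-5)(3) − (-2)(6) = -3
M→N: (-2)(2) − (3)(3) = -13
N→O: (3)(-1) − (6)(2) = -15
O→P: (6)(-5) − (1)(-1) = -29
P→J: (1)(-2) − (0)(-5) = -2
Σ = -104
Area = |Σ|/2 = 52.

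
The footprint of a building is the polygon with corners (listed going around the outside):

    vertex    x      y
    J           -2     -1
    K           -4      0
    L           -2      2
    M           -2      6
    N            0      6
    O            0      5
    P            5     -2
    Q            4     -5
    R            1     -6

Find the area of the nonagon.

53

Apply the surveyor's formula: 2A = Σ (x_i·y_{i+1} − x_{i+1}·y_i), indices taken mod 9.
Σ = (-4) + (-8) + (-8) + (-12) + (0) + (-25) + (-17) + (-19) + (-13) = -106
Area = |Σ|/2 = 53.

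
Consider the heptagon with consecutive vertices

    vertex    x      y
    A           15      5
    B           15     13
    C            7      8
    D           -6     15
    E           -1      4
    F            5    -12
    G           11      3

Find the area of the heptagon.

221

Apply the shoelace (surveyor's) formula: 2A = Σ (x_i·y_{i+1} − x_{i+1}·y_i), indices taken mod 7.
Σ = (120) + (29) + (153) + (-9) + (-8) + (147) + (10) = 442
Area = |Σ|/2 = 221.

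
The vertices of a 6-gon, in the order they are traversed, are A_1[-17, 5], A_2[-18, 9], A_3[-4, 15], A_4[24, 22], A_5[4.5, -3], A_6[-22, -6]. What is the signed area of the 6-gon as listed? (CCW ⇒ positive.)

Apply the surveyor's formula: 2A = Σ (x_i·y_{i+1} − x_{i+1}·y_i), indices taken mod 6.
Σ = (-63) + (-234) + (-448) + (-171) + (-93) + (-212) = -1221
Signed area = Σ/2 = -610.5 (negative ⇒ clockwise traversal).

-610.5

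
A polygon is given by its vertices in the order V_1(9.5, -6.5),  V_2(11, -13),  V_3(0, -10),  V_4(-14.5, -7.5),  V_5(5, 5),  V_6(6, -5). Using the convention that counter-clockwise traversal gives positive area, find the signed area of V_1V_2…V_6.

Apply the shoelace formula: 2A = Σ (x_i·y_{i+1} − x_{i+1}·y_i), indices taken mod 6.
Σ = (-52) + (-110) + (-145) + (-35) + (-55) + (8.5) = -388.5
Signed area = Σ/2 = -194.25 (negative ⇒ clockwise traversal).

-194.25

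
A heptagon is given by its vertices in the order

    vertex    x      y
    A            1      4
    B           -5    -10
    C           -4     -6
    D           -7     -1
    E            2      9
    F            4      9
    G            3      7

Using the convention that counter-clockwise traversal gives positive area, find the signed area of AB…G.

-55.5

Cross-terms: 10, -10, -38, -61, -18, 1, 5  ⇒  Σ = -111
Signed area = Σ/2 = -55.5 (negative ⇒ clockwise traversal).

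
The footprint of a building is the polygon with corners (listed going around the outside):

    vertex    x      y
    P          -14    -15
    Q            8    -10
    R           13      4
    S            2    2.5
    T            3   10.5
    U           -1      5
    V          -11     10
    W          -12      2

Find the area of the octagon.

Apply the surveyor's formula: 2A = Σ (x_i·y_{i+1} − x_{i+1}·y_i), indices taken mod 8.
P→Q: (-14)(-10) − (8)(-15) = 260
Q→R: (8)(4) − (13)(-10) = 162
R→S: (13)(2.5) − (2)(4) = 24.5
S→T: (2)(10.5) − (3)(2.5) = 13.5
T→U: (3)(5) − (-1)(10.5) = 25.5
U→V: (-1)(10) − (-11)(5) = 45
V→W: (-11)(2) − (-12)(10) = 98
W→P: (-12)(-15) − (-14)(2) = 208
Σ = 836.5
Area = |Σ|/2 = 418.25.

418.25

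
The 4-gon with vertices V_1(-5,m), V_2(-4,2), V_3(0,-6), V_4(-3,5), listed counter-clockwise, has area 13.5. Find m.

6

Write out the shoelace sum; only the two edges meeting at V_1 involve m:
2·Area = [((-3)·m − (-5)·5) + ((-5)·2 − (-4)·m)] + 6
       = 1·m + 21 = 27
⇒ m = 6.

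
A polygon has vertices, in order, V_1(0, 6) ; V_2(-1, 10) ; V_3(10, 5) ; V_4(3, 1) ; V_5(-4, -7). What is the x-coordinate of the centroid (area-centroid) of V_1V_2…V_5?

Apply the surveyor's formula. First the cross-terms c_i = x_i·y_{i+1} − x_{i+1}·y_i:
  6, -105, -5, -17, -24  ⇒  2A = -145, A = -72.5.
Then Σ (x_i + x_{i+1})·c_i = -903, so x̄ = -903 / (6·(-72.5)) = 301/145.

301/145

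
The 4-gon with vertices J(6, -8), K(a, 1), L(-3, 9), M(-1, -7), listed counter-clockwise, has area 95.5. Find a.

The doubled signed area Σ (x_i y_{i+1} − x_{i+1} y_i) is linear in a.
With a=0 it equals 89; the coefficient of a is 17 (from the two edges through K).
So 17·a + 89 = 2·95.5 = 191 ⇒ a = 6.

6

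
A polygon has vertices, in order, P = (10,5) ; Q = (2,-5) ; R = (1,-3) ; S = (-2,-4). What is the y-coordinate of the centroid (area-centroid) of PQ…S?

Apply the shoelace (surveyor's) formula. First the cross-terms c_i = x_i·y_{i+1} − x_{i+1}·y_i:
  -60, -1, -10, 30  ⇒  2A = -41, A = -20.5.
Then Σ (y_i + y_{i+1})·c_i = 108, so ȳ = 108 / (6·(-20.5)) = -36/41.

-36/41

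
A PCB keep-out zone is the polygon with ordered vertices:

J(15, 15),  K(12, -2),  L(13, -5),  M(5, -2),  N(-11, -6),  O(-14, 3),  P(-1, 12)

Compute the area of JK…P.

387

Apply Gauss's area formula: 2A = Σ (x_i·y_{i+1} − x_{i+1}·y_i), indices taken mod 7.
Cross-terms: -210, -34, -1, -52, -117, -165, -195  ⇒  Σ = -774
Area = |Σ|/2 = 387.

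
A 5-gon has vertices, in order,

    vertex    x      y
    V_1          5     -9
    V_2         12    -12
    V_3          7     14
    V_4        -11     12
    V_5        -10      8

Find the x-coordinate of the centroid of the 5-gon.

Apply the surveyor's formula. First the cross-terms c_i = x_i·y_{i+1} − x_{i+1}·y_i:
  48, 252, 238, 32, 50  ⇒  2A = 620, A = 310.
Then Σ (x_i + x_{i+1})·c_i = 3730, so x̄ = 3730 / (6·310) = 373/186.

373/186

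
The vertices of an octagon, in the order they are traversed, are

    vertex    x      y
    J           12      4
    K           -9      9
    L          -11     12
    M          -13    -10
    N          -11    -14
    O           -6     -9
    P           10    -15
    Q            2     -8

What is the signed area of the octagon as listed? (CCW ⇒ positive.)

J→K: (12)(9) − (-9)(4) = 144
K→L: (-9)(12) − (-11)(9) = -9
L→M: (-11)(-10) − (-13)(12) = 266
M→N: (-13)(-14) − (-11)(-10) = 72
N→O: (-11)(-9) − (-6)(-14) = 15
O→P: (-6)(-15) − (10)(-9) = 180
P→Q: (10)(-8) − (2)(-15) = -50
Q→J: (2)(4) − (12)(-8) = 104
Σ = 722
Signed area = Σ/2 = 361 (positive ⇒ counter-clockwise traversal).

361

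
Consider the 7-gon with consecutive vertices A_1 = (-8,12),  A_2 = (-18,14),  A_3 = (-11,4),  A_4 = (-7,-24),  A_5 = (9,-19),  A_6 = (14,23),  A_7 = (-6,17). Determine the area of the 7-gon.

870

Σ = (104) + (82) + (292) + (349) + (473) + (376) + (64) = 1740
Area = |Σ|/2 = 870.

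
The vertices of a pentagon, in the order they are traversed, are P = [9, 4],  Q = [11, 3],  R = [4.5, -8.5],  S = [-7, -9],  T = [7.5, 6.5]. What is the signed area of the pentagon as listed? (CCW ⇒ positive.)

Apply the surveyor's formula: 2A = Σ (x_i·y_{i+1} − x_{i+1}·y_i), indices taken mod 5.
P→Q: (9)(3) − (11)(4) = -17
Q→R: (11)(-8.5) − (4.5)(3) = -107
R→S: (4.5)(-9) − (-7)(-8.5) = -100
S→T: (-7)(6.5) − (7.5)(-9) = 22
T→P: (7.5)(4) − (9)(6.5) = -28.5
Σ = -230.5
Signed area = Σ/2 = -115.25 (negative ⇒ clockwise traversal).

-115.25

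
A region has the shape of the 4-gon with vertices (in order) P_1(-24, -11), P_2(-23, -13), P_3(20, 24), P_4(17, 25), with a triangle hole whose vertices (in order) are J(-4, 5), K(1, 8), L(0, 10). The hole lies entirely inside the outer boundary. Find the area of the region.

129.5

Outer boundary:
Σ = (59) + (-292) + (92) + (413) = 272
Area = |Σ|/2 = 136.
Hole:
Σ = (-37) + (10) + (40) = 13
Area = |Σ|/2 = 6.5.
Net area = 136 − 6.5 = 129.5.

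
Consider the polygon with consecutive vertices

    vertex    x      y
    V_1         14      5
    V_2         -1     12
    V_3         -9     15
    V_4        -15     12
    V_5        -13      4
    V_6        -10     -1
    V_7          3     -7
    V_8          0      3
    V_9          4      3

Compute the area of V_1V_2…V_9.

290

Apply the surveyor's formula: 2A = Σ (x_i·y_{i+1} − x_{i+1}·y_i), indices taken mod 9.
Σ = (173) + (93) + (117) + (96) + (53) + (73) + (9) + (-12) + (-22) = 580
Area = |Σ|/2 = 290.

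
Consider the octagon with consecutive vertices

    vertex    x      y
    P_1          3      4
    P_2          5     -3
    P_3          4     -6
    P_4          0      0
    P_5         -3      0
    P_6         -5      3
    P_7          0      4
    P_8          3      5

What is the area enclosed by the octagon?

45.5

Apply the shoelace formula: 2A = Σ (x_i·y_{i+1} − x_{i+1}·y_i), indices taken mod 8.
P_1→P_2: (3)(-3) − (5)(4) = -29
P_2→P_3: (5)(-6) − (4)(-3) = -18
P_3→P_4: (4)(0) − (0)(-6) = 0
P_4→P_5: (0)(0) − (-3)(0) = 0
P_5→P_6: (-3)(3) − (-5)(0) = -9
P_6→P_7: (-5)(4) − (0)(3) = -20
P_7→P_8: (0)(5) − (3)(4) = -12
P_8→P_1: (3)(4) − (3)(5) = -3
Σ = -91
Area = |Σ|/2 = 45.5.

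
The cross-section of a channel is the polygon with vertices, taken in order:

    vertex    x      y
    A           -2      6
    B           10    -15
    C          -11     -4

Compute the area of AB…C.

Σ = (-30) + (-205) + (-74) = -309
Area = |Σ|/2 = 154.5.

154.5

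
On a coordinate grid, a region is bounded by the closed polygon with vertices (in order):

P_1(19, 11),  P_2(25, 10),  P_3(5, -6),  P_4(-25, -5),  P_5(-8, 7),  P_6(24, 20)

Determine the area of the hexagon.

Cross-terms: -85, -200, -175, -215, -328, -116  ⇒  Σ = -1119
Area = |Σ|/2 = 559.5.

559.5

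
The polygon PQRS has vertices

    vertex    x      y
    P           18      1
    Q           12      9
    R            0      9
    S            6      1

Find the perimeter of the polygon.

|PQ| = √((-6)² + (8)²) = √100 = 10
|QR| = √((-12)² + (0)²) = √144 = 12
|RS| = √((6)² + (-8)²) = √100 = 10
|SP| = √((12)² + (0)²) = √144 = 12
Perimeter = 10 + 12 + 10 + 12 = 44.

44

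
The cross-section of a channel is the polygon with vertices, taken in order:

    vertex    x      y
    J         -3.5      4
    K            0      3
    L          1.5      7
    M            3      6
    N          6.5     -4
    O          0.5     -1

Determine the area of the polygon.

Apply the shoelace (surveyor's) formula: 2A = Σ (x_i·y_{i+1} − x_{i+1}·y_i), indices taken mod 6.
Cross-terms: -10.5, -4.5, -12, -51, -4.5, -1.5  ⇒  Σ = -84
Area = |Σ|/2 = 42.

42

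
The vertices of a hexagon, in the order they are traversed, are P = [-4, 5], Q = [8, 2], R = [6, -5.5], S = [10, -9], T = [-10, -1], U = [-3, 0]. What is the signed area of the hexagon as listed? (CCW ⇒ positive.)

-110.5

Apply the surveyor's formula: 2A = Σ (x_i·y_{i+1} − x_{i+1}·y_i), indices taken mod 6.
Σ = (-48) + (-56) + (1) + (-100) + (-3) + (-15) = -221
Signed area = Σ/2 = -110.5 (negative ⇒ clockwise traversal).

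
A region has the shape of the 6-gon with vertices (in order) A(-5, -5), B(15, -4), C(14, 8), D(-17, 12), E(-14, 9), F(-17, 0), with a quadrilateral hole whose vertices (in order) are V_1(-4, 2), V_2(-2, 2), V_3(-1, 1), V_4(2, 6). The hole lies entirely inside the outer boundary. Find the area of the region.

406

Outer boundary:
Apply Gauss's area formula: 2A = Σ (x_i·y_{i+1} − x_{i+1}·y_i), indices taken mod 6.
A→B: (-5)(-4) − (15)(-5) = 95
B→C: (15)(8) − (14)(-4) = 176
C→D: (14)(12) − (-17)(8) = 304
D→E: (-17)(9) − (-14)(12) = 15
E→F: (-14)(0) − (-17)(9) = 153
F→A: (-17)(-5) − (-5)(0) = 85
Σ = 828
Area = |Σ|/2 = 414.
Hole:
Apply the surveyor's formula: 2A = Σ (x_i·y_{i+1} − x_{i+1}·y_i), indices taken mod 4.
Σ = (-4) + (0) + (-8) + (28) = 16
Area = |Σ|/2 = 8.
Net area = 414 − 8 = 406.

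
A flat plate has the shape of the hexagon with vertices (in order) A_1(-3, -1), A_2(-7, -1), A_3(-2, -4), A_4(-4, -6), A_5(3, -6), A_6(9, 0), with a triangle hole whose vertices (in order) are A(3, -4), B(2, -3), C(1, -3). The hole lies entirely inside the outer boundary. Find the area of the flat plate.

52

Outer boundary:
Apply Gauss's area formula: 2A = Σ (x_i·y_{i+1} − x_{i+1}·y_i), indices taken mod 6.
Cross-terms: -4, 26, -4, 42, 54, -9  ⇒  Σ = 105
Area = |Σ|/2 = 52.5.
Hole:
Cross-terms: -1, -3, 5  ⇒  Σ = 1
Area = |Σ|/2 = 0.5.
Net area = 52.5 − 0.5 = 52.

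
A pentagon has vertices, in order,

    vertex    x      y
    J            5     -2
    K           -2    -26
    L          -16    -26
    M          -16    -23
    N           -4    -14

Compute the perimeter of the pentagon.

72

|JK| = √((-7)² + (-24)²) = √625 = 25
|KL| = √((-14)² + (0)²) = √196 = 14
|LM| = √((0)² + (3)²) = √9 = 3
|MN| = √((12)² + (9)²) = √225 = 15
|NJ| = √((9)² + (12)²) = √225 = 15
Perimeter = 25 + 14 + 3 + 15 + 15 = 72.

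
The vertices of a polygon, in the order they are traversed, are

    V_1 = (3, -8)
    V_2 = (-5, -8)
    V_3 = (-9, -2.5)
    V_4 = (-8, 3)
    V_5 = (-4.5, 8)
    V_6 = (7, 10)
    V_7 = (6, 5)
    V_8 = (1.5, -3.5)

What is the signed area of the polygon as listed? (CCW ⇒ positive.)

Apply the shoelace formula: 2A = Σ (x_i·y_{i+1} − x_{i+1}·y_i), indices taken mod 8.
V_1→V_2: (3)(-8) − (-5)(-8) = -64
V_2→V_3: (-5)(-2.5) − (-9)(-8) = -59.5
V_3→V_4: (-9)(3) − (-8)(-2.5) = -47
V_4→V_5: (-8)(8) − (-4.5)(3) = -50.5
V_5→V_6: (-4.5)(10) − (7)(8) = -101
V_6→V_7: (7)(5) − (6)(10) = -25
V_7→V_8: (6)(-3.5) − (1.5)(5) = -28.5
V_8→V_1: (1.5)(-8) − (3)(-3.5) = -1.5
Σ = -377
Signed area = Σ/2 = -188.5 (negative ⇒ clockwise traversal).

-188.5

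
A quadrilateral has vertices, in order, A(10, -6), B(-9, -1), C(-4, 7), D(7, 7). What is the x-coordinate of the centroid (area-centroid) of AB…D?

83/60

Apply Gauss's area formula. First the cross-terms c_i = x_i·y_{i+1} − x_{i+1}·y_i:
  -64, -67, -77, -112  ⇒  2A = -320, A = -160.
Then Σ (x_i + x_{i+1})·c_i = -1328, so x̄ = -1328 / (6·(-160)) = 83/60.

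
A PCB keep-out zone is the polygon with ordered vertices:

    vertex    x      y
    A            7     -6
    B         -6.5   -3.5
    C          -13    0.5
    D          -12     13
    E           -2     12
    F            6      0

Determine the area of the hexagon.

250.625

Σ = (-63.5) + (-48.75) + (-163) + (-118) + (-72) + (-36) = -501.25
Area = |Σ|/2 = 250.625.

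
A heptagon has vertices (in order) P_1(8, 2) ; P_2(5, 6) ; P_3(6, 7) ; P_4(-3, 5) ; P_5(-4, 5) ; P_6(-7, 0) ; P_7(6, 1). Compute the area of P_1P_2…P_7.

62.5

Apply the shoelace (surveyor's) formula: 2A = Σ (x_i·y_{i+1} − x_{i+1}·y_i), indices taken mod 7.
P_1→P_2: (8)(6) − (5)(2) = 38
P_2→P_3: (5)(7) − (6)(6) = -1
P_3→P_4: (6)(5) − (-3)(7) = 51
P_4→P_5: (-3)(5) − (-4)(5) = 5
P_5→P_6: (-4)(0) − (-7)(5) = 35
P_6→P_7: (-7)(1) − (6)(0) = -7
P_7→P_1: (6)(2) − (8)(1) = 4
Σ = 125
Area = |Σ|/2 = 62.5.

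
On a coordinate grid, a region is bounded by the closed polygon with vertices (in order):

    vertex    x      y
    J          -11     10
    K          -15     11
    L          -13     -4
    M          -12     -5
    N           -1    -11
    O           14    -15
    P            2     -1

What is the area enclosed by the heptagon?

285

Σ = (29) + (203) + (17) + (127) + (169) + (16) + (9) = 570
Area = |Σ|/2 = 285.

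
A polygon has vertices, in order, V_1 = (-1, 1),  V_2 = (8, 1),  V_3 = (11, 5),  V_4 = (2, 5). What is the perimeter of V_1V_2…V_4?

|V_1V_2| = √((9)² + (0)²) = √81 = 9
|V_2V_3| = √((3)² + (4)²) = √25 = 5
|V_3V_4| = √((-9)² + (0)²) = √81 = 9
|V_4V_1| = √((-3)² + (-4)²) = √25 = 5
Perimeter = 9 + 5 + 9 + 5 = 28.

28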